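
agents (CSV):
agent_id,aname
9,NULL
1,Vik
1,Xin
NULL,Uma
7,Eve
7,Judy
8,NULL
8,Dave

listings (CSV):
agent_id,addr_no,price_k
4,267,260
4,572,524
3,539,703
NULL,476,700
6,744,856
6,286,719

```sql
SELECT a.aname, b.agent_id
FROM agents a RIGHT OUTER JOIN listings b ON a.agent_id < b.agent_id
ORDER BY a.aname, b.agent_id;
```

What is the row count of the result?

11

RIGHT JOIN keeps every row from `listings`; unmatched rows get NULL for `agents`'s columns.
Matching on a.agent_id < b.agent_id. A NULL in a compared column never satisfies the condition.
Matched pairs: 10; unmatched b rows kept: 1.
Total: 10 matched + 1 padded = 11 rows.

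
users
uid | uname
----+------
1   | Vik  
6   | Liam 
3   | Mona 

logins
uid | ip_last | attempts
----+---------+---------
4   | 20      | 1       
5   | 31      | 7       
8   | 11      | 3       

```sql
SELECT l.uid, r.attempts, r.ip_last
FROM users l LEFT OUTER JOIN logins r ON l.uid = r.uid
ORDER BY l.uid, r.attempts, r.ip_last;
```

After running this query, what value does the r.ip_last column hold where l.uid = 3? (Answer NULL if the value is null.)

NULL

LEFT JOIN keeps every row from `users`; unmatched rows get NULL for `logins`'s columns.
Matching on l.uid = r.uid.
- l[0] uid=1 → no match; kept with NULLs on the r side.
- l[1] uid=6 → no match; kept with NULLs on the r side.
- l[2] uid=3 → no match; kept with NULLs on the r side.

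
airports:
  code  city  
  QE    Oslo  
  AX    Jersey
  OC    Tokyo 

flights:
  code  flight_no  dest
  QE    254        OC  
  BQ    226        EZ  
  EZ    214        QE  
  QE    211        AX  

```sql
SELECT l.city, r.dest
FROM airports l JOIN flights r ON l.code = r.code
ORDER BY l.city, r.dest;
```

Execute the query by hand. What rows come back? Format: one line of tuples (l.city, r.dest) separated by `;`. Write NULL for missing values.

(Oslo, AX); (Oslo, OC)

INNER JOIN keeps only pairs where the ON condition holds.
Matching on l.code = r.code.
Matched pairs: 2.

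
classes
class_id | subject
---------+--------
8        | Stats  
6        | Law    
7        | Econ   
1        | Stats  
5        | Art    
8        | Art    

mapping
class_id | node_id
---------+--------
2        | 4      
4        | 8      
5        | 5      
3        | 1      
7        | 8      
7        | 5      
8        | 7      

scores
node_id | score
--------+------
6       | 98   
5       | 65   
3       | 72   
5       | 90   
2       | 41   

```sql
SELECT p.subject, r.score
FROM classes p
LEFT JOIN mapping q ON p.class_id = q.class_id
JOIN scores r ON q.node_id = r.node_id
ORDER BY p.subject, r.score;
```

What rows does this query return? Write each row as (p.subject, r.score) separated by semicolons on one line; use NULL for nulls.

Evaluate left to right. First `classes p LEFT JOIN mapping q` on class_id: 7 row(s).
Then INNER JOIN `scores r` on node_id: keep only rows whose q.node_id appears in r.

(Art, 65); (Art, 90); (Econ, 65); (Econ, 90)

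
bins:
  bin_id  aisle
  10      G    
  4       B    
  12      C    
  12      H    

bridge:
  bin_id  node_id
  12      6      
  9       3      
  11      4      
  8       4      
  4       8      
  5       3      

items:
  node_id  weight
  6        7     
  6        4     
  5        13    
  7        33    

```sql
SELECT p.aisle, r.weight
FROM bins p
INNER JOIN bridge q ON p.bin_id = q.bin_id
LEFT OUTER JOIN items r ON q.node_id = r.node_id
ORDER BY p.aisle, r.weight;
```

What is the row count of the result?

Step 1 — p INNER JOIN q on bin_id → 3 row(s).
Then LEFT JOIN `items r` on node_id: each of those 3 rows is kept; rows whose q.node_id has no match in r get NULL for r's columns.
Result: 5 row(s).

5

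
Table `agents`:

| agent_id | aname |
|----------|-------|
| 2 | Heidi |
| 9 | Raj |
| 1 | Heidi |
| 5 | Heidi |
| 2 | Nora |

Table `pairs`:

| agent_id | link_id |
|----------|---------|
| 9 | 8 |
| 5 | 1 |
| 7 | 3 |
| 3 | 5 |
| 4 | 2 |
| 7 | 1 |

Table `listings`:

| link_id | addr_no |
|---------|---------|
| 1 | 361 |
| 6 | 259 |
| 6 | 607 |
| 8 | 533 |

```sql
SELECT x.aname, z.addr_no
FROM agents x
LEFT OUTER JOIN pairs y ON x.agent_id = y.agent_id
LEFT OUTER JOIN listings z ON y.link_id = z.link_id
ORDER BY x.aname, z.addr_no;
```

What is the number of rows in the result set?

Step 1 — x LEFT JOIN y on agent_id → 5 row(s).
Then LEFT JOIN `listings z` on link_id: each of those 5 rows is kept; rows whose y.link_id has no match in z get NULL for z's columns.
Result: 5 row(s).

5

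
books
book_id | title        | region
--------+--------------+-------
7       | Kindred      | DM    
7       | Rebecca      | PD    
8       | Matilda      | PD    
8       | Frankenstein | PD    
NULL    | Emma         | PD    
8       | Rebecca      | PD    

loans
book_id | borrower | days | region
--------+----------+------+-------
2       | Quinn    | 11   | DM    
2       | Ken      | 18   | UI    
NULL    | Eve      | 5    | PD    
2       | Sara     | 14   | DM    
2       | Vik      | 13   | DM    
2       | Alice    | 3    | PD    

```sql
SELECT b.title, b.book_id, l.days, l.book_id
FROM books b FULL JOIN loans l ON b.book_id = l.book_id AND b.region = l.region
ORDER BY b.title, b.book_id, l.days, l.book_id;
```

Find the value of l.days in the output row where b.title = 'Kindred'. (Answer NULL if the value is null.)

NULL

FULL OUTER JOIN keeps every row from both sides; unmatched rows get NULL for the other side's columns.
Matching on b.book_id = l.book_id AND b.region = l.region. A NULL in a compared column never satisfies the condition.
- b (book_id=7, region=DM) has no partner → padded with NULL.
- b (book_id=7, region=PD) has no partner → padded with NULL.
- b (book_id=8, region=PD) has no partner → padded with NULL.
- b (book_id=8, region=PD) has no partner → padded with NULL.
- b (book_id=NULL, region=PD) has no partner → padded with NULL.
- b (book_id=8, region=PD) has no partner → padded with NULL.
- 6 l row(s) had no b match → kept, b columns NULL.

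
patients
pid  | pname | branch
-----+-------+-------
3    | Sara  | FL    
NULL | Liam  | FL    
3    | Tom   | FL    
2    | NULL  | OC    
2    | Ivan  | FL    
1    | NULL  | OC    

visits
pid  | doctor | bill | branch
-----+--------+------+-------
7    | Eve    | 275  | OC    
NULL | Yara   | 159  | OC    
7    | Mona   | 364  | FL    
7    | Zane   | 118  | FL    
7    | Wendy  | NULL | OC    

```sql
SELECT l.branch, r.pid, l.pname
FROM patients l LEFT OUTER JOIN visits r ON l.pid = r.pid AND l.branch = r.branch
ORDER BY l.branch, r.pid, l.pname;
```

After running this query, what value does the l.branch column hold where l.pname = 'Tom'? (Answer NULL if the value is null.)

FL

LEFT JOIN keeps every row from `patients`; unmatched rows get NULL for `visits`'s columns.
Matching on l.pid = r.pid AND l.branch = r.branch. A NULL in a compared column never satisfies the condition.
- l[0] pid=3, branch=FL → no match; kept with NULLs on the r side.
- l[1] pid=NULL, branch=FL → no match; kept with NULLs on the r side.
- l[2] pid=3, branch=FL → no match; kept with NULLs on the r side.
- l[3] pid=2, branch=OC → no match; kept with NULLs on the r side.
- l[4] pid=2, branch=FL → no match; kept with NULLs on the r side.
- l[5] pid=1, branch=OC → no match; kept with NULLs on the r side.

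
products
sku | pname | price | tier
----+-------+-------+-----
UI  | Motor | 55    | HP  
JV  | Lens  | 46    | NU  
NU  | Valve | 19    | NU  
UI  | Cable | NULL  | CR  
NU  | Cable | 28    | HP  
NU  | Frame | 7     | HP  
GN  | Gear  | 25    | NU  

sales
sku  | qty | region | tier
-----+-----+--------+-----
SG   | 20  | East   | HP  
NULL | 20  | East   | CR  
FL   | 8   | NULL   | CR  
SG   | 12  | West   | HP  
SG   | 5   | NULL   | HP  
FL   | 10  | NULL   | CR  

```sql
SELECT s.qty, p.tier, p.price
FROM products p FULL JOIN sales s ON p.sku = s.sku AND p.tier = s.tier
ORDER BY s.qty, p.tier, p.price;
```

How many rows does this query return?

13

FULL OUTER JOIN keeps every row from both sides; unmatched rows get NULL for the other side's columns.
Matching on p.sku = s.sku AND p.tier = s.tier. A NULL in a compared column never satisfies the condition.
- sku=UI, tier=HP: no s row matches, row kept with s columns NULL.
- sku=JV, tier=NU: no s row matches, row kept with s columns NULL.
- sku=NU, tier=NU: no s row matches, row kept with s columns NULL.
- sku=UI, tier=CR: no s row matches, row kept with s columns NULL.
- sku=NU, tier=HP: no s row matches, row kept with s columns NULL.
- sku=NU, tier=HP: no s row matches, row kept with s columns NULL.
- sku=GN, tier=NU: no s row matches, row kept with s columns NULL.
- plus 6 unmatched s row(s), each kept with NULL p columns.
Total: 0 matched + 13 padded = 13 rows.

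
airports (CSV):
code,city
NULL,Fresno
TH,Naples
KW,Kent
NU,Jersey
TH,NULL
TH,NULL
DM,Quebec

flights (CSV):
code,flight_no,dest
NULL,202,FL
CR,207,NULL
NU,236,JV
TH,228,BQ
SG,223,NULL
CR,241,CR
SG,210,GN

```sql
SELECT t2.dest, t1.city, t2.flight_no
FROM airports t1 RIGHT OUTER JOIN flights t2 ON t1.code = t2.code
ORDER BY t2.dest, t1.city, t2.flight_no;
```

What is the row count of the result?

RIGHT JOIN keeps every row from `flights`; unmatched rows get NULL for `airports`'s columns.
Matching on t1.code = t2.code. A NULL in a compared column never satisfies the condition.
Matched pairs: 4; unmatched t2 rows kept: 5.
Total: 4 matched + 5 padded = 9 rows.

9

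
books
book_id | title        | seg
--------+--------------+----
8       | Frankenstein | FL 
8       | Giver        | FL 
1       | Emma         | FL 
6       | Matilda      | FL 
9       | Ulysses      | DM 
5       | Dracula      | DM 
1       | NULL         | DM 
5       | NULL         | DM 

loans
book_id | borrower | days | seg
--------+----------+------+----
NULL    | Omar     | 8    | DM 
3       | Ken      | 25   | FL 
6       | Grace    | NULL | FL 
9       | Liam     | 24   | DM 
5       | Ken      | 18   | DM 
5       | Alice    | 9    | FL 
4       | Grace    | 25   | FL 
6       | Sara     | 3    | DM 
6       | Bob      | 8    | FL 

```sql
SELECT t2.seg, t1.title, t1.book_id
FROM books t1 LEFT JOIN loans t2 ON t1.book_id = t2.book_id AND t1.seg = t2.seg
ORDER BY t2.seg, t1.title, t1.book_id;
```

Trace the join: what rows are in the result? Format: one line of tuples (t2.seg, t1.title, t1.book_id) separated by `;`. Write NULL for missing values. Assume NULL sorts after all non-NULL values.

(DM, Dracula, 5); (DM, Ulysses, 9); (DM, NULL, 5); (FL, Matilda, 6); (FL, Matilda, 6); (NULL, Emma, 1); (NULL, Frankenstein, 8); (NULL, Giver, 8); (NULL, NULL, 1)

LEFT JOIN keeps every row from `books`; unmatched rows get NULL for `loans`'s columns.
Matching on t1.book_id = t2.book_id AND t1.seg = t2.seg. A NULL in a compared column never satisfies the condition.
- t1 row (book_id=8, seg=FL): no match → kept, t2 columns NULL.
- t1 row (book_id=8, seg=FL): no match → kept, t2 columns NULL.
- t1 row (book_id=1, seg=FL): no match → kept, t2 columns NULL.
- t1 row (book_id=6, seg=FL): matches 2 t2 row(s) → 2 output row(s).
- t1 row (book_id=9, seg=DM): matches 1 t2 row(s) → 1 output row(s).
- t1 row (book_id=5, seg=DM): matches 1 t2 row(s) → 1 output row(s).
- t1 row (book_id=1, seg=DM): no match → kept, t2 columns NULL.
- t1 row (book_id=5, seg=DM): matches 1 t2 row(s) → 1 output row(s).
After projecting and ordering:
t2.seg | t1.title | t1.book_id
DM | Dracula | 5
DM | Ulysses | 9
DM | NULL | 5
FL | Matilda | 6
FL | Matilda | 6
NULL | Emma | 1
NULL | Frankenstein | 8
NULL | Giver | 8
NULL | NULL | 1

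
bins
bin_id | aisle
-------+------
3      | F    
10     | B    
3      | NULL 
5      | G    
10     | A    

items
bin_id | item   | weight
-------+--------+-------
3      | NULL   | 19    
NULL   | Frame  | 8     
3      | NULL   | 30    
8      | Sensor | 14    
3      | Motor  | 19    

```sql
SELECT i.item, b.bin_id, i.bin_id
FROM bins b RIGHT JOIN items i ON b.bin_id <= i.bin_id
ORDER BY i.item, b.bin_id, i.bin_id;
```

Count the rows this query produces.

RIGHT JOIN keeps every row from `items`; unmatched rows get NULL for `bins`'s columns.
Matching on b.bin_id <= i.bin_id. A NULL in a compared column never satisfies the condition.
- b (bin_id=3) pairs with 4 row(s) of i.
- b (bin_id=10) has no partner in i.
- b (bin_id=3) pairs with 4 row(s) of i.
- b (bin_id=5) pairs with 1 row(s) of i.
- b (bin_id=10) has no partner in i.
- plus 1 unmatched i row(s), each kept with NULL b columns.
Total: 9 matched + 1 padded = 10 rows.

10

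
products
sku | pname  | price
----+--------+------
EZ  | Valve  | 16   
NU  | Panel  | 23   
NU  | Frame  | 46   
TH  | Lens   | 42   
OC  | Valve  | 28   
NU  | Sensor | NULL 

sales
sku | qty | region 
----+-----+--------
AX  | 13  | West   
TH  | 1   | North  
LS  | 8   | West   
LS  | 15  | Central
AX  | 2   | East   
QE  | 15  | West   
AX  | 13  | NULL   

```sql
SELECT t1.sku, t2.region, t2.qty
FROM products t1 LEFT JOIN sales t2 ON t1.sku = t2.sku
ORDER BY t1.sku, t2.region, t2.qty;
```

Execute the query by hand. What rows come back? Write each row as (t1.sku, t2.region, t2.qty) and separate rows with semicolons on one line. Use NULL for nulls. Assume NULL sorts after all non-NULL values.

LEFT JOIN keeps every row from `products`; unmatched rows get NULL for `sales`'s columns.
Matching on t1.sku = t2.sku.
- t1 (sku=EZ) has no partner → padded with NULL.
- t1 (sku=NU) has no partner → padded with NULL.
- t1 (sku=NU) has no partner → padded with NULL.
- t1 (sku=TH) pairs with 1 row(s) of t2.
- t1 (sku=OC) has no partner → padded with NULL.
- t1 (sku=NU) has no partner → padded with NULL.
After projecting and ordering:
t1.sku | t2.region | t2.qty
EZ | NULL | NULL
NU | NULL | NULL
NU | NULL | NULL
NU | NULL | NULL
OC | NULL | NULL
TH | North | 1

(EZ, NULL, NULL); (NU, NULL, NULL); (NU, NULL, NULL); (NU, NULL, NULL); (OC, NULL, NULL); (TH, North, 1)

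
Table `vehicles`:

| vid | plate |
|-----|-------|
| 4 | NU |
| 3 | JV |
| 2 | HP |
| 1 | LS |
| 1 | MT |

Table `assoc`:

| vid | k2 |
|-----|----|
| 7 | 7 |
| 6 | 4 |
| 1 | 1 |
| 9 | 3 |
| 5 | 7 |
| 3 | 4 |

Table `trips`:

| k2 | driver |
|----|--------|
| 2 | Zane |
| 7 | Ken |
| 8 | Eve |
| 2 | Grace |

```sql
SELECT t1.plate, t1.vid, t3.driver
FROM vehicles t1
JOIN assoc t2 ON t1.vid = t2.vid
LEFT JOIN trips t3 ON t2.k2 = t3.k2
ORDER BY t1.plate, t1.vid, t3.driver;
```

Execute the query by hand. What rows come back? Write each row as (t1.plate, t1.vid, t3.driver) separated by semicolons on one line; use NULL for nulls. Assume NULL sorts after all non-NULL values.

Joins associate left-to-right: vehicles INNER JOIN assoc on vid gives 3 intermediate row(s).
Then LEFT JOIN `trips t3` on k2: each of those 3 rows is kept; rows whose t2.k2 has no match in t3 get NULL for t3's columns.

(JV, 3, NULL); (LS, 1, NULL); (MT, 1, NULL)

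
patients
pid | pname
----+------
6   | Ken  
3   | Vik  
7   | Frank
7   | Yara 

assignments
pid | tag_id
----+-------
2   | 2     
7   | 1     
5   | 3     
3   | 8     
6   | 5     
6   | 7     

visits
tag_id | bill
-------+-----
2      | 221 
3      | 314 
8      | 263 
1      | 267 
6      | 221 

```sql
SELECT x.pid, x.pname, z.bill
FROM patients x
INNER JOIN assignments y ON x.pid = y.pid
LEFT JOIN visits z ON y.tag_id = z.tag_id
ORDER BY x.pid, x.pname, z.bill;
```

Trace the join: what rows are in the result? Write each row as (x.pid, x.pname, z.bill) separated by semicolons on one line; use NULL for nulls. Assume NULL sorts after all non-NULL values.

(3, Vik, 263); (6, Ken, NULL); (6, Ken, NULL); (7, Frank, 267); (7, Yara, 267)

Step 1 — x INNER JOIN y on pid → 5 row(s).
Then LEFT JOIN `visits z` on tag_id: each of those 5 rows is kept; rows whose y.tag_id has no match in z get NULL for z's columns.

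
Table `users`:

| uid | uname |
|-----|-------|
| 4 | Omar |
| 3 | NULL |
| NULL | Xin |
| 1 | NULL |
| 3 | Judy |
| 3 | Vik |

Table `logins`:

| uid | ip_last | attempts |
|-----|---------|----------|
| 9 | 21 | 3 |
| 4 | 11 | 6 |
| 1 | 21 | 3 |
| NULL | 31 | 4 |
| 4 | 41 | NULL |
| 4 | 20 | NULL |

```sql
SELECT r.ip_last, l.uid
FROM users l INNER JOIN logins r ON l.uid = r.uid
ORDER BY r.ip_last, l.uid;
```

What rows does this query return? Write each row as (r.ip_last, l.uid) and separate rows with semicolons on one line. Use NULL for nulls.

INNER JOIN keeps only pairs where the ON condition holds.
Matching on l.uid = r.uid. A NULL in a compared column never satisfies the condition.
- uid=4: 3 matching r row(s), so 3 row(s) emitted.
- uid=3: no matching r row, dropped.
- uid=NULL: no matching r row, dropped.
- uid=1: 1 matching r row(s), so 1 row(s) emitted.
- uid=3: no matching r row, dropped.
- uid=3: no matching r row, dropped.
After projecting and ordering:
r.ip_last | l.uid
11 | 4
20 | 4
21 | 1
41 | 4

(11, 4); (20, 4); (21, 1); (41, 4)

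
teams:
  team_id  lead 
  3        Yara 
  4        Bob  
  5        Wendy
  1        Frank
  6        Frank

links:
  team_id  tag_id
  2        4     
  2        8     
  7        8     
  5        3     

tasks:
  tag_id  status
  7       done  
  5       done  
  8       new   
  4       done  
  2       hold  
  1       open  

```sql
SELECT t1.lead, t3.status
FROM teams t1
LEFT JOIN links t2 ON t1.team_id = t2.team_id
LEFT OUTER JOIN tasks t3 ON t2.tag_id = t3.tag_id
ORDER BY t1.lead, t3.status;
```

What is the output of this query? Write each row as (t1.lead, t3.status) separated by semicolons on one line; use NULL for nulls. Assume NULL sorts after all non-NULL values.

(Bob, NULL); (Frank, NULL); (Frank, NULL); (Wendy, NULL); (Yara, NULL)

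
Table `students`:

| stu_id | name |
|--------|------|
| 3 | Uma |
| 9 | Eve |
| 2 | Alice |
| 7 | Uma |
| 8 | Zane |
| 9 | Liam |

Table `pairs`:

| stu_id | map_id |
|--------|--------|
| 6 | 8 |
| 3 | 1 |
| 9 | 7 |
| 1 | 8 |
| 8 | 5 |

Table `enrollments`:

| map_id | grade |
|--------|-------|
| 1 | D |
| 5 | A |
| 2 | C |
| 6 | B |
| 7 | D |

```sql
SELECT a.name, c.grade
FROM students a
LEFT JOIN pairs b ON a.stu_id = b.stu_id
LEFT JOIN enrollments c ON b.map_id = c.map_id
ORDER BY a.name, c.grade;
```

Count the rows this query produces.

6

Joins associate left-to-right: students LEFT JOIN pairs on stu_id gives 6 intermediate row(s).
Then LEFT JOIN `enrollments c` on map_id: each of those 6 rows is kept; rows whose b.map_id has no match in c get NULL for c's columns.
Result: 6 row(s).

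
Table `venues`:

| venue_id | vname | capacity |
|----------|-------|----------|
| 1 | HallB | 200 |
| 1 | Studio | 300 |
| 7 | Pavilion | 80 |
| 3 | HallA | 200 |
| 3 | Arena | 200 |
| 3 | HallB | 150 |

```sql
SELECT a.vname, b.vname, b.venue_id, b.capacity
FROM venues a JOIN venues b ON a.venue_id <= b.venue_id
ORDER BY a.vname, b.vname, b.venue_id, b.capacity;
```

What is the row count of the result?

INNER JOIN keeps only pairs where the ON condition holds.
Matching on a.venue_id <= b.venue_id.
- a[0] venue_id=1 → 6 match(es) in b → 6 row(s).
- a[1] venue_id=1 → 6 match(es) in b → 6 row(s).
- a[2] venue_id=7 → 1 match(es) in b → 1 row(s).
- a[3] venue_id=3 → 4 match(es) in b → 4 row(s).
- a[4] venue_id=3 → 4 match(es) in b → 4 row(s).
- a[5] venue_id=3 → 4 match(es) in b → 4 row(s).
Total: 25 rows.

25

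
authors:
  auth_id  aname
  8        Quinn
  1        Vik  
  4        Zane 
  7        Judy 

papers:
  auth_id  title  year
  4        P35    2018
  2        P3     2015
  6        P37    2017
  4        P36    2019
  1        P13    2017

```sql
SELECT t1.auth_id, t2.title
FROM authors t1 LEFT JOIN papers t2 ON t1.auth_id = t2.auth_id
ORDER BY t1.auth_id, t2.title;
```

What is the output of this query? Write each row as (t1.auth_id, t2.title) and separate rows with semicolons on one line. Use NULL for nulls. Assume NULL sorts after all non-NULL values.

(1, P13); (4, P35); (4, P36); (7, NULL); (8, NULL)

LEFT JOIN keeps every row from `authors`; unmatched rows get NULL for `papers`'s columns.
Matching on t1.auth_id = t2.auth_id.
- t1[0] auth_id=8 → no match; kept with NULLs on the t2 side.
- t1[1] auth_id=1 → 1 match(es) in t2 → 1 row(s).
- t1[2] auth_id=4 → 2 match(es) in t2 → 2 row(s).
- t1[3] auth_id=7 → no match; kept with NULLs on the t2 side.
After projecting and ordering:
t1.auth_id | t2.title
1 | P13
4 | P35
4 | P36
7 | NULL
8 | NULL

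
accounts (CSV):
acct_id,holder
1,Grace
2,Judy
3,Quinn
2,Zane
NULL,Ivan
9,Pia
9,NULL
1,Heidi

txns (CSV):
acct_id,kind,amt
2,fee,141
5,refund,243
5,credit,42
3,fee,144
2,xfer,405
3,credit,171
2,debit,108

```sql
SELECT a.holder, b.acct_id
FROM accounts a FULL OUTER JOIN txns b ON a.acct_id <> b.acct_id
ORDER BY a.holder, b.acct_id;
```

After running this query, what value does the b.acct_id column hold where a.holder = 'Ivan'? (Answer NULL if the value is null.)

NULL

FULL OUTER JOIN keeps every row from both sides; unmatched rows get NULL for the other side's columns.
Matching on a.acct_id <> b.acct_id. A NULL in a compared column never satisfies the condition.
- a (acct_id=1) pairs with 7 row(s) of b.
- a (acct_id=2) pairs with 4 row(s) of b.
- a (acct_id=3) pairs with 5 row(s) of b.
- a (acct_id=2) pairs with 4 row(s) of b.
- a (acct_id=NULL) has no partner → padded with NULL.
- a (acct_id=9) pairs with 7 row(s) of b.
- a (acct_id=9) pairs with 7 row(s) of b.
- a (acct_id=1) pairs with 7 row(s) of b.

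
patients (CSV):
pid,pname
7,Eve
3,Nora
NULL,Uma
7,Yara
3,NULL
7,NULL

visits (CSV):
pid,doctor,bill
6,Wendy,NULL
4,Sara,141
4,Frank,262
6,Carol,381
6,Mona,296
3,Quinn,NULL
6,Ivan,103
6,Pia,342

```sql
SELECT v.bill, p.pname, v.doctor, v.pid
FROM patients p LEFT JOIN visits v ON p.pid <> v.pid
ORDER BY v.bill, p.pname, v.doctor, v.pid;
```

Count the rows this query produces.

LEFT JOIN keeps every row from `patients`; unmatched rows get NULL for `visits`'s columns.
Matching on p.pid <> v.pid. A NULL in a compared column never satisfies the condition.
Matched pairs: 38; unmatched p rows kept: 1.
Total: 38 matched + 1 padded = 39 rows.

39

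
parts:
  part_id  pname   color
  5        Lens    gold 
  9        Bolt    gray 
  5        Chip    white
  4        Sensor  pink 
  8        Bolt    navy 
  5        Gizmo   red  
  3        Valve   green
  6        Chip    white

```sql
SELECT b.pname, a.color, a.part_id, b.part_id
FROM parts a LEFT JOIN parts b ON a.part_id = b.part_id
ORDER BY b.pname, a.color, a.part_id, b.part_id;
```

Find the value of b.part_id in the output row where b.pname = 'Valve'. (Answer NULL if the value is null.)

3

LEFT JOIN keeps every row from `parts a`; unmatched rows get NULL for `parts b`'s columns.
Matching on a.part_id = b.part_id.
Matched pairs: 14; unmatched a rows kept: 0.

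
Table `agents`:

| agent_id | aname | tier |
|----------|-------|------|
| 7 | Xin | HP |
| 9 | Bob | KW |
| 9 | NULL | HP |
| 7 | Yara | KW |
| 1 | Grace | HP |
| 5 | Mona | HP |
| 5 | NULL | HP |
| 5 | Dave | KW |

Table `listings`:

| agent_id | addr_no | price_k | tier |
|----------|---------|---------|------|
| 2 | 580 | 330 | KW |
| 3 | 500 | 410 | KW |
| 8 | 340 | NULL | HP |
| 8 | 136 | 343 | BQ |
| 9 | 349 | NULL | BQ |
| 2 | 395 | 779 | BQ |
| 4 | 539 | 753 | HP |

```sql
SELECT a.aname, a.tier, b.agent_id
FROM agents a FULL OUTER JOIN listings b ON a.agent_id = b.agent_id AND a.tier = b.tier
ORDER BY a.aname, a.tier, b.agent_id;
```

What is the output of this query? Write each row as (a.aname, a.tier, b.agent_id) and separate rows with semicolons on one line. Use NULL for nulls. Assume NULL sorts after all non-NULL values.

(Bob, KW, NULL); (Dave, KW, NULL); (Grace, HP, NULL); (Mona, HP, NULL); (Xin, HP, NULL); (Yara, KW, NULL); (NULL, HP, NULL); (NULL, HP, NULL); (NULL, NULL, 2); (NULL, NULL, 2); (NULL, NULL, 3); (NULL, NULL, 4); (NULL, NULL, 8); (NULL, NULL, 8); (NULL, NULL, 9)

FULL OUTER JOIN keeps every row from both sides; unmatched rows get NULL for the other side's columns.
Matching on a.agent_id = b.agent_id AND a.tier = b.tier.
Matched pairs: 0; unmatched a rows kept: 8; unmatched b rows kept: 7.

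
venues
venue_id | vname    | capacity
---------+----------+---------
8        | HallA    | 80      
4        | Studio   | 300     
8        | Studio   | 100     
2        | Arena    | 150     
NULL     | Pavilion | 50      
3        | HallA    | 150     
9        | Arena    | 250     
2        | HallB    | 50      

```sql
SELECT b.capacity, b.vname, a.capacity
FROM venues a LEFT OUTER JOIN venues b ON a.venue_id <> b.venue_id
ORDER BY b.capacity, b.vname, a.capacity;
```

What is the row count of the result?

39

LEFT JOIN keeps every row from `venues a`; unmatched rows get NULL for `venues b`'s columns.
Matching on a.venue_id <> b.venue_id. A NULL in a compared column never satisfies the condition.
- a row (venue_id=8): matches 5 b row(s) → 5 output row(s).
- a row (venue_id=4): matches 6 b row(s) → 6 output row(s).
- a row (venue_id=8): matches 5 b row(s) → 5 output row(s).
- a row (venue_id=2): matches 5 b row(s) → 5 output row(s).
- a row (venue_id=NULL): no match → kept, b columns NULL.
- a row (venue_id=3): matches 6 b row(s) → 6 output row(s).
- a row (venue_id=9): matches 6 b row(s) → 6 output row(s).
- a row (venue_id=2): matches 5 b row(s) → 5 output row(s).
Total: 38 matched + 1 padded = 39 rows.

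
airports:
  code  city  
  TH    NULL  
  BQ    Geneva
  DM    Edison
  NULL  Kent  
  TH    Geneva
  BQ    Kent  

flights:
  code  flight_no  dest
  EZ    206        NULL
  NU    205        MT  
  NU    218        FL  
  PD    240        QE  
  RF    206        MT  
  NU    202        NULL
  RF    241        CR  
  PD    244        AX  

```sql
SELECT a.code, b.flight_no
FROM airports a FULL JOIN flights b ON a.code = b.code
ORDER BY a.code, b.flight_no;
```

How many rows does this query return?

14

FULL OUTER JOIN keeps every row from both sides; unmatched rows get NULL for the other side's columns.
Matching on a.code = b.code. A NULL in a compared column never satisfies the condition.
Matched pairs: 0; unmatched a rows kept: 6; unmatched b rows kept: 8.
Total: 0 matched + 14 padded = 14 rows.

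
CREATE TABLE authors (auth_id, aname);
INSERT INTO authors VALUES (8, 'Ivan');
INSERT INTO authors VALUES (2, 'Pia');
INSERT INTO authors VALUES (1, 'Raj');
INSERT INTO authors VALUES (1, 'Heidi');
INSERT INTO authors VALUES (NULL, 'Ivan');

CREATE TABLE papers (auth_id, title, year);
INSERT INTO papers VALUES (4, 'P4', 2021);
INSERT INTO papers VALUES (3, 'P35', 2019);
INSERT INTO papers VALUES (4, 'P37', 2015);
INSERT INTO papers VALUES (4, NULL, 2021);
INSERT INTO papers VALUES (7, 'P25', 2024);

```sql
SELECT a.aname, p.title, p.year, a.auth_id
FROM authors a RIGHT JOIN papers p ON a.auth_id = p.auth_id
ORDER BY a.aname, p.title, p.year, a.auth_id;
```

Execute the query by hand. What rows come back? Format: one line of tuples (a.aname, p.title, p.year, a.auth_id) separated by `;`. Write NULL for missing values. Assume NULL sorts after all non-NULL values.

(NULL, P25, 2024, NULL); (NULL, P35, 2019, NULL); (NULL, P37, 2015, NULL); (NULL, P4, 2021, NULL); (NULL, NULL, 2021, NULL)

RIGHT JOIN keeps every row from `papers`; unmatched rows get NULL for `authors`'s columns.
Matching on a.auth_id = p.auth_id. A NULL in a compared column never satisfies the condition.
- a[0] auth_id=8 → no match.
- a[1] auth_id=2 → no match.
- a[2] auth_id=1 → no match.
- a[3] auth_id=1 → no match.
- a[4] auth_id=NULL → no match.
- 5 row(s) from p found no a partner → padded with NULL.
After projecting and ordering:
a.aname | p.title | p.year | a.auth_id
NULL | P25 | 2024 | NULL
NULL | P35 | 2019 | NULL
NULL | P37 | 2015 | NULL
NULL | P4 | 2021 | NULL
NULL | NULL | 2021 | NULL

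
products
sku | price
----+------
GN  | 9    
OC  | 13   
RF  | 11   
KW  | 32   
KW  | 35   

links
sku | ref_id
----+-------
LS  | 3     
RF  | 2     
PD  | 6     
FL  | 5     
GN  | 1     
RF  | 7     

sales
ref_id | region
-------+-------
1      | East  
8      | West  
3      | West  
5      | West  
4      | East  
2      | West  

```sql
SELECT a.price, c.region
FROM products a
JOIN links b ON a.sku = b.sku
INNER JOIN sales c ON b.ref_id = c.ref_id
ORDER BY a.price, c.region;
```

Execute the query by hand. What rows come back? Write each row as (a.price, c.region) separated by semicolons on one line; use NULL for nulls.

Step 1 — a INNER JOIN b on sku → 3 row(s).
Then INNER JOIN `sales c` on ref_id: keep only rows whose b.ref_id appears in c.

(9, East); (11, West)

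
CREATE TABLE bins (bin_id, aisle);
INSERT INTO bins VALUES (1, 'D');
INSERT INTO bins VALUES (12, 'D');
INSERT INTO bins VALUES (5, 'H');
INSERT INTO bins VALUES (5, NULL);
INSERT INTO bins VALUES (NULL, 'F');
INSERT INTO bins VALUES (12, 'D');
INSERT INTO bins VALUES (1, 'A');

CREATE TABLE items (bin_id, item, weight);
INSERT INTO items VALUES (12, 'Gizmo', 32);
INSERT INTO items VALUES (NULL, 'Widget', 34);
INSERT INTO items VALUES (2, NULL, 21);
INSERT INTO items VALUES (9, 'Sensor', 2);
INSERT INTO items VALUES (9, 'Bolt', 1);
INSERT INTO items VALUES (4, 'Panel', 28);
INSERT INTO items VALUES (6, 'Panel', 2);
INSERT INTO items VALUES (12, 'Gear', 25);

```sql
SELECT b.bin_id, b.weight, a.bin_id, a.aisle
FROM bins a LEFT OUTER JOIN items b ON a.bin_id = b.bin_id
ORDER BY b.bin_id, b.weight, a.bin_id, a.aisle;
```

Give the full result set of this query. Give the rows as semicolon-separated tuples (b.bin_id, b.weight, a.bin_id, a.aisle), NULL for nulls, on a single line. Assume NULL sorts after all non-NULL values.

(12, 25, 12, D); (12, 25, 12, D); (12, 32, 12, D); (12, 32, 12, D); (NULL, NULL, 1, A); (NULL, NULL, 1, D); (NULL, NULL, 5, H); (NULL, NULL, 5, NULL); (NULL, NULL, NULL, F)

LEFT JOIN keeps every row from `bins`; unmatched rows get NULL for `items`'s columns.
Matching on a.bin_id = b.bin_id. A NULL in a compared column never satisfies the condition.
- bin_id=1: no b row matches, row kept with b columns NULL.
- bin_id=12: 2 matching b row(s), so 2 row(s) emitted.
- bin_id=5: no b row matches, row kept with b columns NULL.
- bin_id=5: no b row matches, row kept with b columns NULL.
- bin_id=NULL: no b row matches, row kept with b columns NULL.
- bin_id=12: 2 matching b row(s), so 2 row(s) emitted.
- bin_id=1: no b row matches, row kept with b columns NULL.
After projecting and ordering:
b.bin_id | b.weight | a.bin_id | a.aisle
12 | 25 | 12 | D
12 | 25 | 12 | D
12 | 32 | 12 | D
12 | 32 | 12 | D
NULL | NULL | 1 | A
NULL | NULL | 1 | D
NULL | NULL | 5 | H
NULL | NULL | 5 | NULL
NULL | NULL | NULL | F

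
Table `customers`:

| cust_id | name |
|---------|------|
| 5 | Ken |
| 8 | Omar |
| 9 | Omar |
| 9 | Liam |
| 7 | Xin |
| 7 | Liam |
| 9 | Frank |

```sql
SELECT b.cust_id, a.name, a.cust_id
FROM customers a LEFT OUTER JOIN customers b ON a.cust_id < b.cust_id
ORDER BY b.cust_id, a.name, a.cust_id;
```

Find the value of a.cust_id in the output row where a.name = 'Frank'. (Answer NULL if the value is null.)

9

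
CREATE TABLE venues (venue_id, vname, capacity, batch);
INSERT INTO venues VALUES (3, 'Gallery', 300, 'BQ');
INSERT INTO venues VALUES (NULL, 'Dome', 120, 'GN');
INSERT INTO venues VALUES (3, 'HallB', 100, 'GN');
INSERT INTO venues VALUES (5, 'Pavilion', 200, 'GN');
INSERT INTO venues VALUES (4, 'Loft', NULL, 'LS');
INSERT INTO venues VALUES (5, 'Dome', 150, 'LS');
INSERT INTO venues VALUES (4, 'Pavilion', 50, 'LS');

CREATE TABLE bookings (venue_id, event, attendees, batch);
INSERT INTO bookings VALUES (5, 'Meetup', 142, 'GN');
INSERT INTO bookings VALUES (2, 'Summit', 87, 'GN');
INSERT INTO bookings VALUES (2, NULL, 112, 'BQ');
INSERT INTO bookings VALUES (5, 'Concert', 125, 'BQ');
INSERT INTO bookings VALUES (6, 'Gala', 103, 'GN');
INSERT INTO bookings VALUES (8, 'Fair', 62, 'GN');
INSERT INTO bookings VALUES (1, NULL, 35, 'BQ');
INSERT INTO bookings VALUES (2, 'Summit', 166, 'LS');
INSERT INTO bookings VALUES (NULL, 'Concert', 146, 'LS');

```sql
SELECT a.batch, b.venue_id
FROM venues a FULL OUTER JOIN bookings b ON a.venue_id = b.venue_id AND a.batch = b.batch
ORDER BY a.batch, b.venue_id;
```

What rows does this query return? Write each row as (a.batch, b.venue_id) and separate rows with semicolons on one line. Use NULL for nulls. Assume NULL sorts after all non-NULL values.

(BQ, NULL); (GN, 5); (GN, NULL); (GN, NULL); (LS, NULL); (LS, NULL); (LS, NULL); (NULL, 1); (NULL, 2); (NULL, 2); (NULL, 2); (NULL, 5); (NULL, 6); (NULL, 8); (NULL, NULL)

FULL OUTER JOIN keeps every row from both sides; unmatched rows get NULL for the other side's columns.
Matching on a.venue_id = b.venue_id AND a.batch = b.batch. A NULL in a compared column never satisfies the condition.
- venue_id=3, batch=BQ: no b row matches, row kept with b columns NULL.
- venue_id=NULL, batch=GN: no b row matches, row kept with b columns NULL.
- venue_id=3, batch=GN: no b row matches, row kept with b columns NULL.
- venue_id=5, batch=GN: 1 matching b row(s), so 1 row(s) emitted.
- venue_id=4, batch=LS: no b row matches, row kept with b columns NULL.
- venue_id=5, batch=LS: no b row matches, row kept with b columns NULL.
- venue_id=4, batch=LS: no b row matches, row kept with b columns NULL.
- plus 8 unmatched b row(s), each kept with NULL a columns.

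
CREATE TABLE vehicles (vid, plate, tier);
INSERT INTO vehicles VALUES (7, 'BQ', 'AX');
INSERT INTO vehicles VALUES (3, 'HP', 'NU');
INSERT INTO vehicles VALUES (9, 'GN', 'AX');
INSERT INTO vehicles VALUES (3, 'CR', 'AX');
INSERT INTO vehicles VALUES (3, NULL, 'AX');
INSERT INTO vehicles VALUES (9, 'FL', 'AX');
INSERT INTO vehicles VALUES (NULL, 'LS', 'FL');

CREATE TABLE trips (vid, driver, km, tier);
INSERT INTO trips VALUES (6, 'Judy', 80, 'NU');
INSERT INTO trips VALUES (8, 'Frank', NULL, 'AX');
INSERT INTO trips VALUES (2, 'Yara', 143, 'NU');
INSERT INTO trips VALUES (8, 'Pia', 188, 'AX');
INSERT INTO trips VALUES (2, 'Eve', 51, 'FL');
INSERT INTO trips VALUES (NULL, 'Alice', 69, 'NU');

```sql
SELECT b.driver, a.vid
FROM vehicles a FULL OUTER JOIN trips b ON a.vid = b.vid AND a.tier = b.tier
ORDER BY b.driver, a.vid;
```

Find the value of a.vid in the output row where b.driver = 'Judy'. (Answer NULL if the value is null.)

FULL OUTER JOIN keeps every row from both sides; unmatched rows get NULL for the other side's columns.
Matching on a.vid = b.vid AND a.tier = b.tier. A NULL in a compared column never satisfies the condition.
- a[0] vid=7, tier=AX → no match; kept with NULLs on the b side.
- a[1] vid=3, tier=NU → no match; kept with NULLs on the b side.
- a[2] vid=9, tier=AX → no match; kept with NULLs on the b side.
- a[3] vid=3, tier=AX → no match; kept with NULLs on the b side.
- a[4] vid=3, tier=AX → no match; kept with NULLs on the b side.
- a[5] vid=9, tier=AX → no match; kept with NULLs on the b side.
- a[6] vid=NULL, tier=FL → no match; kept with NULLs on the b side.
- 6 b row(s) had no a match → kept, a columns NULL.

NULL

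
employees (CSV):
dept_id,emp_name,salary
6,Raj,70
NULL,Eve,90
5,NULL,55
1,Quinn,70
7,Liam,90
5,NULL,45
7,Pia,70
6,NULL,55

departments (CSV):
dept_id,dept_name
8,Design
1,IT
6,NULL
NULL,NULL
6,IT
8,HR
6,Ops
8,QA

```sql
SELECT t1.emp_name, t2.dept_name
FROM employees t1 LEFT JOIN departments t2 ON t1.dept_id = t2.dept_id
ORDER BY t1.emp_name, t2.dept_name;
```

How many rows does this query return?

LEFT JOIN keeps every row from `employees`; unmatched rows get NULL for `departments`'s columns.
Matching on t1.dept_id = t2.dept_id. A NULL in a compared column never satisfies the condition.
- t1 (dept_id=6) pairs with 3 row(s) of t2.
- t1 (dept_id=NULL) has no partner → padded with NULL.
- t1 (dept_id=5) has no partner → padded with NULL.
- t1 (dept_id=1) pairs with 1 row(s) of t2.
- t1 (dept_id=7) has no partner → padded with NULL.
- t1 (dept_id=5) has no partner → padded with NULL.
- t1 (dept_id=7) has no partner → padded with NULL.
- t1 (dept_id=6) pairs with 3 row(s) of t2.
Total: 7 matched + 5 padded = 12 rows.

12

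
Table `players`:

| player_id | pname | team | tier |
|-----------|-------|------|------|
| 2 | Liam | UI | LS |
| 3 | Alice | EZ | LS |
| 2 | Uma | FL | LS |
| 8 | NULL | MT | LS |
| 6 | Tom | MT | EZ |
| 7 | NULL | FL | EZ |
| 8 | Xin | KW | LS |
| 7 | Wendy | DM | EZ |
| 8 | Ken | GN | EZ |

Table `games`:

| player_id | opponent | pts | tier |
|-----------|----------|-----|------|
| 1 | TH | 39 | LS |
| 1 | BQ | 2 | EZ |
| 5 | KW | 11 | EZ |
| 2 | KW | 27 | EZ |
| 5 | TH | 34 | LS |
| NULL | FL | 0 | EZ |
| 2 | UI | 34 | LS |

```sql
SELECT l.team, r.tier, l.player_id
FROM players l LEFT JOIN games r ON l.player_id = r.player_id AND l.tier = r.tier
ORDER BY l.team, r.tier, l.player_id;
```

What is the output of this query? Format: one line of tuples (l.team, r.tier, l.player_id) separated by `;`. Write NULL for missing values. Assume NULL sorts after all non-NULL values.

(DM, NULL, 7); (EZ, NULL, 3); (FL, LS, 2); (FL, NULL, 7); (GN, NULL, 8); (KW, NULL, 8); (MT, NULL, 6); (MT, NULL, 8); (UI, LS, 2)

LEFT JOIN keeps every row from `players`; unmatched rows get NULL for `games`'s columns.
Matching on l.player_id = r.player_id AND l.tier = r.tier. A NULL in a compared column never satisfies the condition.
- l row (player_id=2, tier=LS): matches 1 r row(s) → 1 output row(s).
- l row (player_id=3, tier=LS): no match → kept, r columns NULL.
- l row (player_id=2, tier=LS): matches 1 r row(s) → 1 output row(s).
- l row (player_id=8, tier=LS): no match → kept, r columns NULL.
- l row (player_id=6, tier=EZ): no match → kept, r columns NULL.
- l row (player_id=7, tier=EZ): no match → kept, r columns NULL.
- l row (player_id=8, tier=LS): no match → kept, r columns NULL.
- l row (player_id=7, tier=EZ): no match → kept, r columns NULL.
- l row (player_id=8, tier=EZ): no match → kept, r columns NULL.
After projecting and ordering:
l.team | r.tier | l.player_id
DM | NULL | 7
EZ | NULL | 3
FL | LS | 2
FL | NULL | 7
GN | NULL | 8
KW | NULL | 8
MT | NULL | 6
MT | NULL | 8
UI | LS | 2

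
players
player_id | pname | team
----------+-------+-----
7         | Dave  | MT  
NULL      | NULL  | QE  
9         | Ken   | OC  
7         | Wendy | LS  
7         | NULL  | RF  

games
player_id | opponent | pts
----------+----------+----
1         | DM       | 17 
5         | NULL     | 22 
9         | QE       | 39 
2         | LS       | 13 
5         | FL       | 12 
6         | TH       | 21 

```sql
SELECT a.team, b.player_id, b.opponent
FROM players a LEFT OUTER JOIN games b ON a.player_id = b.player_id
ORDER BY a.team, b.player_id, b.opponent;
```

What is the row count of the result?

LEFT JOIN keeps every row from `players`; unmatched rows get NULL for `games`'s columns.
Matching on a.player_id = b.player_id. A NULL in a compared column never satisfies the condition.
Matched pairs: 1; unmatched a rows kept: 4.
Total: 1 matched + 4 padded = 5 rows.

5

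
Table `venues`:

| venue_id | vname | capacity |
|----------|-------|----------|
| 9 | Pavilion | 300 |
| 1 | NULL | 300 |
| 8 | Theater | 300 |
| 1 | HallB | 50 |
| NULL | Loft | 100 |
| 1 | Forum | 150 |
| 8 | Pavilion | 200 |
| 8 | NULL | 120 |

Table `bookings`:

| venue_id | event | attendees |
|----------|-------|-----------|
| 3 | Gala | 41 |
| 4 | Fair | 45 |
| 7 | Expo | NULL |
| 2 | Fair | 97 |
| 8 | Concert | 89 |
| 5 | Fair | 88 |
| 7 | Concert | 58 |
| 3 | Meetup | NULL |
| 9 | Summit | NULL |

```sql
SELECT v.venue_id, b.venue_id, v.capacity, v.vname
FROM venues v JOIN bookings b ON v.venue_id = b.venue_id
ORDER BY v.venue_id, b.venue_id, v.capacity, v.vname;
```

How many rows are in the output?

INNER JOIN keeps only pairs where the ON condition holds.
Matching on v.venue_id = b.venue_id. A NULL in a compared column never satisfies the condition.
Matched pairs: 4.
Total: 4 rows.

4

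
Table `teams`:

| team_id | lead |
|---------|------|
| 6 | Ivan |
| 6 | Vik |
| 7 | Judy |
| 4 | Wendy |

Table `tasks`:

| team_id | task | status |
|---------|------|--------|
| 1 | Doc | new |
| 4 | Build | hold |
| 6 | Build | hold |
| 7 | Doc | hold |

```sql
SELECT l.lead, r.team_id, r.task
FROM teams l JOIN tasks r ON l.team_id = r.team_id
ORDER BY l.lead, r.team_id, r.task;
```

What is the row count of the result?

INNER JOIN keeps only pairs where the ON condition holds.
Matching on l.team_id = r.team_id.
Matched pairs: 4.
Total: 4 rows.

4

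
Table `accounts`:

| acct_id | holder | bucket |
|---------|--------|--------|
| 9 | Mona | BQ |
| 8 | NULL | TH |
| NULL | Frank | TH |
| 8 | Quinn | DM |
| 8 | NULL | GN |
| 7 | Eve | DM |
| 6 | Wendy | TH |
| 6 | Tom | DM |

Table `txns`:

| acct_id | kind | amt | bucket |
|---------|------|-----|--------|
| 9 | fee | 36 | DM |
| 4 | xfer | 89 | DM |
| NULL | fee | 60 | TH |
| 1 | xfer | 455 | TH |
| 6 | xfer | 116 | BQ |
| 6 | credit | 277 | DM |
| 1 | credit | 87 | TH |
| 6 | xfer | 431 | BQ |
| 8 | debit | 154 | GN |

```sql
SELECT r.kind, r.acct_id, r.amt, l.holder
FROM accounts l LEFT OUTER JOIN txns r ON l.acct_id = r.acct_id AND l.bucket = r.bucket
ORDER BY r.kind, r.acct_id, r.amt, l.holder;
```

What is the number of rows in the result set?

8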